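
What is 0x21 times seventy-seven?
Convert 0x21 (hexadecimal) → 2×16 + 1 = 33 (decimal)
Convert seventy-seven (English words) → 77 (decimal)
Compute 33 × 77 = 2541
2541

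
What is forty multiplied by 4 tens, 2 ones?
Convert forty (English words) → 40 (decimal)
Convert 4 tens, 2 ones (place-value notation) → 4×10 + 2 = 42 (decimal)
Compute 40 × 42 = 1680
1680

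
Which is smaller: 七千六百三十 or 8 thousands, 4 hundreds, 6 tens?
Convert 七千六百三十 (Chinese numeral) → 7×1000 + 6×100 + 3×10 = 7630 (decimal)
Convert 8 thousands, 4 hundreds, 6 tens (place-value notation) → 8×1000 + 4×100 + 6×10 = 8460 (decimal)
Compare 7630 vs 8460: smaller = 7630
7630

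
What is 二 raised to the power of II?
Convert 二 (Chinese numeral) → 2 (decimal)
Convert II (Roman numeral) → 1 + 1 = 2 (decimal)
Compute 2 ^ 2 = 4
4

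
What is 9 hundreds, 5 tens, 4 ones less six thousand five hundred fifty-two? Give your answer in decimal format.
Convert 9 hundreds, 5 tens, 4 ones (place-value notation) → 9×100 + 5×10 + 4 = 954 (decimal)
Convert six thousand five hundred fifty-two (English words) → 6×1000 + 5×100 + 52 = 6552 (decimal)
Compute 954 - 6552 = -5598
-5598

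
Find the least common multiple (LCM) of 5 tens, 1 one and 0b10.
Convert 5 tens, 1 one (place-value notation) → 5×10 + 1 = 51 (decimal)
Convert 0b10 (binary) → 2 (decimal)
Compute lcm(51, 2) = 102
102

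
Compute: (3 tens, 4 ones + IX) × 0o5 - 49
Convert 3 tens, 4 ones (place-value notation) → 3×10 + 4 = 34 (decimal)
Convert IX (Roman numeral) → 9 (decimal)
Convert 0o5 (octal) → 5 (decimal)
Expression in decimal: (34 + 9) × 5 - 49
Parentheses first: 34 + 9 = 43
Multiply: 43 × 5 = 215
Subtract: 215 - 49 = 166
166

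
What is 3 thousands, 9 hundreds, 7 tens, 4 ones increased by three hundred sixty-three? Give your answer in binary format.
Convert 3 thousands, 9 hundreds, 7 tens, 4 ones (place-value notation) → 3×1000 + 9×100 + 7×10 + 4 = 3974 (decimal)
Convert three hundred sixty-three (English words) → 3×100 + 63 = 363 (decimal)
Compute 3974 + 363 = 4337
Convert 4337 (decimal) → 4337 = 4096 + 128 + 64 + 32 + 16 + 1 → 0b1000011110001 (binary)
0b1000011110001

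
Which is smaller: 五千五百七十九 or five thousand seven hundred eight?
Convert 五千五百七十九 (Chinese numeral) → 5×1000 + 5×100 + 7×10 + 9 = 5579 (decimal)
Convert five thousand seven hundred eight (English words) → 5×1000 + 7×100 + 8 = 5708 (decimal)
Compare 5579 vs 5708: smaller = 5579
5579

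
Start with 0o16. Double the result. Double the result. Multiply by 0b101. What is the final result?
Convert 0o16 (octal) → 1×8 + 6 = 14 (decimal)
Start: 14
14 × 2 = 28
28 × 2 = 56
Convert 0b101 (binary) → 4 + 1 = 5 (decimal)
56 × 5 = 280
280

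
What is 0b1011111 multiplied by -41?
Convert 0b1011111 (binary) → 64 + 16 + 8 + 4 + 2 + 1 = 95 (decimal)
Compute 95 × -41 = -3895
-3895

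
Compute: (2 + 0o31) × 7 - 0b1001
Convert 0o31 (octal) → 3×8 + 1 = 25 (decimal)
Convert 0b1001 (binary) → 8 + 1 = 9 (decimal)
Expression in decimal: (2 + 25) × 7 - 9
Parentheses first: 2 + 25 = 27
Multiply: 27 × 7 = 189
Subtract: 189 - 9 = 180
180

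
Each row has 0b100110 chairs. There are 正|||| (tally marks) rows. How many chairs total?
Convert 0b100110 (binary) → 32 + 4 + 2 = 38 (decimal)
Convert 正|||| (tally marks) → 5 + 4 = 9 (decimal)
Compute 38 × 9 = 342
342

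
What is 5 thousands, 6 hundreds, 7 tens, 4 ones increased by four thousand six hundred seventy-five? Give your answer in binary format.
Convert 5 thousands, 6 hundreds, 7 tens, 4 ones (place-value notation) → 5×1000 + 6×100 + 7×10 + 4 = 5674 (decimal)
Convert four thousand six hundred seventy-five (English words) → 4×1000 + 6×100 + 75 = 4675 (decimal)
Compute 5674 + 4675 = 10349
Convert 10349 (decimal) → 10349 = 8192 + 2048 + 64 + 32 + 8 + 4 + 1 → 0b10100001101101 (binary)
0b10100001101101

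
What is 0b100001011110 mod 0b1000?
Convert 0b100001011110 (binary) → 2048 + 64 + 16 + 8 + 4 + 2 = 2142 (decimal)
Convert 0b1000 (binary) → 8 (decimal)
Compute 2142 mod 8 = 6
6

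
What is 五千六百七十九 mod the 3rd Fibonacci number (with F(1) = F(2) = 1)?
Convert 五千六百七十九 (Chinese numeral) → 5×1000 + 6×100 + 7×10 + 9 = 5679 (decimal)
Convert the 3rd Fibonacci number (with F(1) = F(2) = 1) (Fibonacci index) → 1, 1, 2 → 2 (decimal)
Compute 5679 mod 2 = 1
1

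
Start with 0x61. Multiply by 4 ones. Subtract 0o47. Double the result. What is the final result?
Convert 0x61 (hexadecimal) → 6×16 + 1 = 97 (decimal)
Start: 97
Convert 4 ones (place-value notation) → 4 (decimal)
97 × 4 = 388
Convert 0o47 (octal) → 4×8 + 7 = 39 (decimal)
388 - 39 = 349
349 × 2 = 698
698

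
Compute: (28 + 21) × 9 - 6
Parentheses first: 28 + 21 = 49
Multiply: 49 × 9 = 441
Subtract: 441 - 6 = 435
435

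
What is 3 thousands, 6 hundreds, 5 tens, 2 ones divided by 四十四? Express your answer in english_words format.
Convert 3 thousands, 6 hundreds, 5 tens, 2 ones (place-value notation) → 3×1000 + 6×100 + 5×10 + 2 = 3652 (decimal)
Convert 四十四 (Chinese numeral) → 4×10 + 4 = 44 (decimal)
Compute 3652 ÷ 44 = 83
Convert 83 (decimal) → eighty-three (English words)
eighty-three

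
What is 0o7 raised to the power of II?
Convert 0o7 (octal) → 7 (decimal)
Convert II (Roman numeral) → 1 + 1 = 2 (decimal)
Compute 7 ^ 2 = 49
49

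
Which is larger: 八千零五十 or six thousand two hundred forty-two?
Convert 八千零五十 (Chinese numeral) → 8×1000 + 5×10 = 8050 (decimal)
Convert six thousand two hundred forty-two (English words) → 6×1000 + 2×100 + 42 = 6242 (decimal)
Compare 8050 vs 6242: larger = 8050
8050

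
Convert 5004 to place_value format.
Convert 5004 (decimal) → 5004 = 5×1000 + 4 → 5 thousands, 4 ones (place-value notation)
5 thousands, 4 ones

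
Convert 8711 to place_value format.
Convert 8711 (decimal) → 8711 = 8×1000 + 7×100 + 1×10 + 1 → 8 thousands, 7 hundreds, 1 ten, 1 one (place-value notation)
8 thousands, 7 hundreds, 1 ten, 1 one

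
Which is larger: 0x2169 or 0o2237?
Convert 0x2169 (hexadecimal) → 2×4096 + 1×256 + 6×16 + 9 = 8553 (decimal)
Convert 0o2237 (octal) → 2×512 + 2×64 + 3×8 + 7 = 1183 (decimal)
Compare 8553 vs 1183: larger = 8553
8553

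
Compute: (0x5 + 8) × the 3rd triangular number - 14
Convert 0x5 (hexadecimal) → 5 (decimal)
Convert the 3rd triangular number (triangular index) → 3×4/2 = 6 (decimal)
Expression in decimal: (5 + 8) × 6 - 14
Parentheses first: 5 + 8 = 13
Multiply: 13 × 6 = 78
Subtract: 78 - 14 = 64
64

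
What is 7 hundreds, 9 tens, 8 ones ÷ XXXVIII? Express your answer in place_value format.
Convert 7 hundreds, 9 tens, 8 ones (place-value notation) → 7×100 + 9×10 + 8 = 798 (decimal)
Convert XXXVIII (Roman numeral) → 10 + 10 + 10 + 5 + 1 + 1 + 1 = 38 (decimal)
Compute 798 ÷ 38 = 21
Convert 21 (decimal) → 21 = 2×10 + 1 → 2 tens, 1 one (place-value notation)
2 tens, 1 one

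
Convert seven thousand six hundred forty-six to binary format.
Convert seven thousand six hundred forty-six (English words) → 7×1000 + 6×100 + 46 = 7646 (decimal)
Convert 7646 (decimal) → 7646 = 4096 + 2048 + 1024 + 256 + 128 + 64 + 16 + 8 + 4 + 2 → 0b1110111011110 (binary)
0b1110111011110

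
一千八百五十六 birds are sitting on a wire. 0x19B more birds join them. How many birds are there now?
Convert 一千八百五十六 (Chinese numeral) → 1×1000 + 8×100 + 5×10 + 6 = 1856 (decimal)
Convert 0x19B (hexadecimal) → 1×256 + 9×16 + 11 = 411 (decimal)
Compute 1856 + 411 = 2267
2267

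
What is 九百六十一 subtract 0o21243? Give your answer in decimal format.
Convert 九百六十一 (Chinese numeral) → 9×100 + 6×10 + 1 = 961 (decimal)
Convert 0o21243 (octal) → 2×4096 + 1×512 + 2×64 + 4×8 + 3 = 8867 (decimal)
Compute 961 - 8867 = -7906
-7906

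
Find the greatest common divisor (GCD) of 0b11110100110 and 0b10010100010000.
Convert 0b11110100110 (binary) → 1024 + 512 + 256 + 128 + 32 + 4 + 2 = 1958 (decimal)
Convert 0b10010100010000 (binary) → 8192 + 1024 + 256 + 16 = 9488 (decimal)
Compute gcd(1958, 9488) = 2
2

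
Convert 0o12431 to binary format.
Convert 0o12431 (octal) → 1×4096 + 2×512 + 4×64 + 3×8 + 1 = 5401 (decimal)
Convert 5401 (decimal) → 5401 = 4096 + 1024 + 256 + 16 + 8 + 1 → 0b1010100011001 (binary)
0b1010100011001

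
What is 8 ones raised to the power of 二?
Convert 8 ones (place-value notation) → 8 (decimal)
Convert 二 (Chinese numeral) → 2 (decimal)
Compute 8 ^ 2 = 64
64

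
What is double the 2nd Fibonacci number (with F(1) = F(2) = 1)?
The 2nd Fibonacci number (with F(1) = F(2) = 1) = 1
Compute 1 × 2 = 2
2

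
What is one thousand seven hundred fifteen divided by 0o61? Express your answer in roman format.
Convert one thousand seven hundred fifteen (English words) → 1×1000 + 7×100 + 15 = 1715 (decimal)
Convert 0o61 (octal) → 6×8 + 1 = 49 (decimal)
Compute 1715 ÷ 49 = 35
Convert 35 (decimal) → 35 = 10 + 10 + 10 + 5 → XXXV (Roman numeral)
XXXV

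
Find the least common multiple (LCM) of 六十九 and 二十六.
Convert 六十九 (Chinese numeral) → 6×10 + 9 = 69 (decimal)
Convert 二十六 (Chinese numeral) → 2×10 + 6 = 26 (decimal)
Compute lcm(69, 26) = 1794
1794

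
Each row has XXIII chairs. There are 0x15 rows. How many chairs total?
Convert XXIII (Roman numeral) → 10 + 10 + 1 + 1 + 1 = 23 (decimal)
Convert 0x15 (hexadecimal) → 1×16 + 5 = 21 (decimal)
Compute 23 × 21 = 483
483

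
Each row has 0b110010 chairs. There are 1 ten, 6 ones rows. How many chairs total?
Convert 0b110010 (binary) → 32 + 16 + 2 = 50 (decimal)
Convert 1 ten, 6 ones (place-value notation) → 1×10 + 6 = 16 (decimal)
Compute 50 × 16 = 800
800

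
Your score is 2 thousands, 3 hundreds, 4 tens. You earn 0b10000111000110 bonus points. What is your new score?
Convert 2 thousands, 3 hundreds, 4 tens (place-value notation) → 2×1000 + 3×100 + 4×10 = 2340 (decimal)
Convert 0b10000111000110 (binary) → 8192 + 256 + 128 + 64 + 4 + 2 = 8646 (decimal)
Compute 2340 + 8646 = 10986
10986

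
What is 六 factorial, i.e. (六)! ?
Convert 六 (Chinese numeral) → 6 (decimal)
Compute 6! = 720
720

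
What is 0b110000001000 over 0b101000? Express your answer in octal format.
Convert 0b110000001000 (binary) → 2048 + 1024 + 8 = 3080 (decimal)
Convert 0b101000 (binary) → 32 + 8 = 40 (decimal)
Compute 3080 ÷ 40 = 77
Convert 77 (decimal) → 77 = 1×64 + 1×8 + 5 → 0o115 (octal)
0o115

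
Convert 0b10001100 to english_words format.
Convert 0b10001100 (binary) → 128 + 8 + 4 = 140 (decimal)
Convert 140 (decimal) → 140 = 1×100 + 40 → one hundred forty (English words)
one hundred forty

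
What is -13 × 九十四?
Convert 九十四 (Chinese numeral) → 9×10 + 4 = 94 (decimal)
Compute -13 × 94 = -1222
-1222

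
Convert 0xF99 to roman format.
Convert 0xF99 (hexadecimal) → 15×256 + 9×16 + 9 = 3993 (decimal)
Convert 3993 (decimal) → 3993 = 1000 + 1000 + 1000 + 900 + 90 + 1 + 1 + 1 → MMMCMXCIII (Roman numeral)
MMMCMXCIII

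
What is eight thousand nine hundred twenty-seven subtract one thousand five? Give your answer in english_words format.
Convert eight thousand nine hundred twenty-seven (English words) → 8×1000 + 9×100 + 27 = 8927 (decimal)
Convert one thousand five (English words) → 1×1000 + 5 = 1005 (decimal)
Compute 8927 - 1005 = 7922
Convert 7922 (decimal) → 7922 = 7×1000 + 9×100 + 22 → seven thousand nine hundred twenty-two (English words)
seven thousand nine hundred twenty-two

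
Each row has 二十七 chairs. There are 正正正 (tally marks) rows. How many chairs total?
Convert 二十七 (Chinese numeral) → 2×10 + 7 = 27 (decimal)
Convert 正正正 (tally marks) → 5 + 5 + 5 = 15 (decimal)
Compute 27 × 15 = 405
405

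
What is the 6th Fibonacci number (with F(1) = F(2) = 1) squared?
The 6th Fibonacci number (with F(1) = F(2) = 1): 1, 1, 2, 3, 5, 8 → 8
Compute 8² = 8 × 8 = 64
64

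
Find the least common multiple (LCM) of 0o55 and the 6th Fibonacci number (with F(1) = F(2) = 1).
Convert 0o55 (octal) → 5×8 + 5 = 45 (decimal)
Convert the 6th Fibonacci number (with F(1) = F(2) = 1) (Fibonacci index) → 1, 1, 2, 3, 5, 8 → 8 (decimal)
Compute lcm(45, 8) = 360
360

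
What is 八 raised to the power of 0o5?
Convert 八 (Chinese numeral) → 8 (decimal)
Convert 0o5 (octal) → 5 (decimal)
Compute 8 ^ 5 = 32768
32768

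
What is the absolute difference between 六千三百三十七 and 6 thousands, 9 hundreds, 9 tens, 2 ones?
Convert 六千三百三十七 (Chinese numeral) → 6×1000 + 3×100 + 3×10 + 7 = 6337 (decimal)
Convert 6 thousands, 9 hundreds, 9 tens, 2 ones (place-value notation) → 6×1000 + 9×100 + 9×10 + 2 = 6992 (decimal)
Compute |6337 - 6992| = 655
655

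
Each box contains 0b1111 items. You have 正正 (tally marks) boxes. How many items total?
Convert 0b1111 (binary) → 8 + 4 + 2 + 1 = 15 (decimal)
Convert 正正 (tally marks) → 5 + 5 = 10 (decimal)
Compute 15 × 10 = 150
150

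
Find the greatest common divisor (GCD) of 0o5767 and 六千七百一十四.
Convert 0o5767 (octal) → 5×512 + 7×64 + 6×8 + 7 = 3063 (decimal)
Convert 六千七百一十四 (Chinese numeral) → 6×1000 + 7×100 + 1×10 + 4 = 6714 (decimal)
Compute gcd(3063, 6714) = 3
3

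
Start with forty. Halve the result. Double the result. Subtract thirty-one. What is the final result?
Convert forty (English words) → 40 (decimal)
Start: 40
40 ÷ 2 = 20
20 × 2 = 40
Convert thirty-one (English words) → 31 (decimal)
40 - 31 = 9
9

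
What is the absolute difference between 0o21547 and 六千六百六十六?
Convert 0o21547 (octal) → 2×4096 + 1×512 + 5×64 + 4×8 + 7 = 9063 (decimal)
Convert 六千六百六十六 (Chinese numeral) → 6×1000 + 6×100 + 6×10 + 6 = 6666 (decimal)
Compute |9063 - 6666| = 2397
2397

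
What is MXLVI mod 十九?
Convert MXLVI (Roman numeral) → 1000 + 40 + 5 + 1 = 1046 (decimal)
Convert 十九 (Chinese numeral) → 1×10 + 9 = 19 (decimal)
Compute 1046 mod 19 = 1
1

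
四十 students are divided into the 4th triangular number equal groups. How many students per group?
Convert 四十 (Chinese numeral) → 4×10 = 40 (decimal)
Convert the 4th triangular number (triangular index) → 4×5/2 = 10 (decimal)
Compute 40 ÷ 10 = 4
4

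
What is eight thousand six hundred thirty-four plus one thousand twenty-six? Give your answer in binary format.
Convert eight thousand six hundred thirty-four (English words) → 8×1000 + 6×100 + 34 = 8634 (decimal)
Convert one thousand twenty-six (English words) → 1×1000 + 26 = 1026 (decimal)
Compute 8634 + 1026 = 9660
Convert 9660 (decimal) → 9660 = 8192 + 1024 + 256 + 128 + 32 + 16 + 8 + 4 → 0b10010110111100 (binary)
0b10010110111100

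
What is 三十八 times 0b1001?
Convert 三十八 (Chinese numeral) → 3×10 + 8 = 38 (decimal)
Convert 0b1001 (binary) → 8 + 1 = 9 (decimal)
Compute 38 × 9 = 342
342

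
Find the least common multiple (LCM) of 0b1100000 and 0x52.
Convert 0b1100000 (binary) → 64 + 32 = 96 (decimal)
Convert 0x52 (hexadecimal) → 5×16 + 2 = 82 (decimal)
Compute lcm(96, 82) = 3936
3936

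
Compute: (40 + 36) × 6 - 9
Parentheses first: 40 + 36 = 76
Multiply: 76 × 6 = 456
Subtract: 456 - 9 = 447
447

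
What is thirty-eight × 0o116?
Convert thirty-eight (English words) → 38 (decimal)
Convert 0o116 (octal) → 1×64 + 1×8 + 6 = 78 (decimal)
Compute 38 × 78 = 2964
2964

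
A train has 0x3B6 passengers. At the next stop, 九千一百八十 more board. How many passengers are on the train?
Convert 0x3B6 (hexadecimal) → 3×256 + 11×16 + 6 = 950 (decimal)
Convert 九千一百八十 (Chinese numeral) → 9×1000 + 1×100 + 8×10 = 9180 (decimal)
Compute 950 + 9180 = 10130
10130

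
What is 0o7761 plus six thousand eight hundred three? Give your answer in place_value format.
Convert 0o7761 (octal) → 7×512 + 7×64 + 6×8 + 1 = 4081 (decimal)
Convert six thousand eight hundred three (English words) → 6×1000 + 8×100 + 3 = 6803 (decimal)
Compute 4081 + 6803 = 10884
Convert 10884 (decimal) → 10884 = 10×1000 + 8×100 + 8×10 + 4 → 10 thousands, 8 hundreds, 8 tens, 4 ones (place-value notation)
10 thousands, 8 hundreds, 8 tens, 4 ones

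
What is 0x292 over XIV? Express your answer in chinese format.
Convert 0x292 (hexadecimal) → 2×256 + 9×16 + 2 = 658 (decimal)
Convert XIV (Roman numeral) → 10 + 4 = 14 (decimal)
Compute 658 ÷ 14 = 47
Convert 47 (decimal) → 47 = 4×10 + 7 → 四十七 (Chinese numeral)
四十七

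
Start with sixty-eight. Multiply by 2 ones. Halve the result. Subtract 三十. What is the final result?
Convert sixty-eight (English words) → 68 (decimal)
Start: 68
Convert 2 ones (place-value notation) → 2 (decimal)
68 × 2 = 136
136 ÷ 2 = 68
Convert 三十 (Chinese numeral) → 3×10 = 30 (decimal)
68 - 30 = 38
38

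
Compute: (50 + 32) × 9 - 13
Parentheses first: 50 + 32 = 82
Multiply: 82 × 9 = 738
Subtract: 738 - 13 = 725
725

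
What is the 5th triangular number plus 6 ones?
The 5th triangular number = 5×6/2 = 15
Convert 6 ones (place-value notation) → 6 (decimal)
Compute 15 + 6 = 21
21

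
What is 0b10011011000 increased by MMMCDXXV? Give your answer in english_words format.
Convert 0b10011011000 (binary) → 1024 + 128 + 64 + 16 + 8 = 1240 (decimal)
Convert MMMCDXXV (Roman numeral) → 1000 + 1000 + 1000 + 400 + 10 + 10 + 5 = 3425 (decimal)
Compute 1240 + 3425 = 4665
Convert 4665 (decimal) → 4665 = 4×1000 + 6×100 + 65 → four thousand six hundred sixty-five (English words)
four thousand six hundred sixty-five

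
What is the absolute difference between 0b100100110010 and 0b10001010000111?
Convert 0b100100110010 (binary) → 2048 + 256 + 32 + 16 + 2 = 2354 (decimal)
Convert 0b10001010000111 (binary) → 8192 + 512 + 128 + 4 + 2 + 1 = 8839 (decimal)
Compute |2354 - 8839| = 6485
6485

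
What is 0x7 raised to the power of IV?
Convert 0x7 (hexadecimal) → 7 (decimal)
Convert IV (Roman numeral) → 4 (decimal)
Compute 7 ^ 4 = 2401
2401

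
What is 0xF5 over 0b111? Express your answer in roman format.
Convert 0xF5 (hexadecimal) → 15×16 + 5 = 245 (decimal)
Convert 0b111 (binary) → 4 + 2 + 1 = 7 (decimal)
Compute 245 ÷ 7 = 35
Convert 35 (decimal) → 35 = 10 + 10 + 10 + 5 → XXXV (Roman numeral)
XXXV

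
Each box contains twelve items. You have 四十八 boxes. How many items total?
Convert twelve (English words) → 12 (decimal)
Convert 四十八 (Chinese numeral) → 4×10 + 8 = 48 (decimal)
Compute 12 × 48 = 576
576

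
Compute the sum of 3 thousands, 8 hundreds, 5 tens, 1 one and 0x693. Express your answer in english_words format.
Convert 3 thousands, 8 hundreds, 5 tens, 1 one (place-value notation) → 3×1000 + 8×100 + 5×10 + 1 = 3851 (decimal)
Convert 0x693 (hexadecimal) → 6×256 + 9×16 + 3 = 1683 (decimal)
Compute 3851 + 1683 = 5534
Convert 5534 (decimal) → 5534 = 5×1000 + 5×100 + 34 → five thousand five hundred thirty-four (English words)
five thousand five hundred thirty-four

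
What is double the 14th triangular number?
The 14th triangular number = 14×15/2 = 105
Compute 105 × 2 = 210
210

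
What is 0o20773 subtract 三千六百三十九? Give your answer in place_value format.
Convert 0o20773 (octal) → 2×4096 + 7×64 + 7×8 + 3 = 8699 (decimal)
Convert 三千六百三十九 (Chinese numeral) → 3×1000 + 6×100 + 3×10 + 9 = 3639 (decimal)
Compute 8699 - 3639 = 5060
Convert 5060 (decimal) → 5060 = 5×1000 + 6×10 → 5 thousands, 6 tens (place-value notation)
5 thousands, 6 tens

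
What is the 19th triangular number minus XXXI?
The 19th triangular number = 19×20/2 = 190
Convert XXXI (Roman numeral) → 10 + 10 + 10 + 1 = 31 (decimal)
Compute 190 - 31 = 159
159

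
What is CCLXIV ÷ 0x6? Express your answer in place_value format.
Convert CCLXIV (Roman numeral) → 100 + 100 + 50 + 10 + 4 = 264 (decimal)
Convert 0x6 (hexadecimal) → 6 (decimal)
Compute 264 ÷ 6 = 44
Convert 44 (decimal) → 44 = 4×10 + 4 → 4 tens, 4 ones (place-value notation)
4 tens, 4 ones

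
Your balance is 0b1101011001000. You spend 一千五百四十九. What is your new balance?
Convert 0b1101011001000 (binary) → 4096 + 2048 + 512 + 128 + 64 + 8 = 6856 (decimal)
Convert 一千五百四十九 (Chinese numeral) → 1×1000 + 5×100 + 4×10 + 9 = 1549 (decimal)
Compute 6856 - 1549 = 5307
5307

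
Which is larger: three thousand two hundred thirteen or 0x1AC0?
Convert three thousand two hundred thirteen (English words) → 3×1000 + 2×100 + 13 = 3213 (decimal)
Convert 0x1AC0 (hexadecimal) → 1×4096 + 10×256 + 12×16 = 6848 (decimal)
Compare 3213 vs 6848: larger = 6848
6848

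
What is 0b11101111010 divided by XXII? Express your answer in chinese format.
Convert 0b11101111010 (binary) → 1024 + 512 + 256 + 64 + 32 + 16 + 8 + 2 = 1914 (decimal)
Convert XXII (Roman numeral) → 10 + 10 + 1 + 1 = 22 (decimal)
Compute 1914 ÷ 22 = 87
Convert 87 (decimal) → 87 = 8×10 + 7 → 八十七 (Chinese numeral)
八十七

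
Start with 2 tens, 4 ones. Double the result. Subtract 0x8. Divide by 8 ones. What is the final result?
Convert 2 tens, 4 ones (place-value notation) → 2×10 + 4 = 24 (decimal)
Start: 24
24 × 2 = 48
Convert 0x8 (hexadecimal) → 8 (decimal)
48 - 8 = 40
Convert 8 ones (place-value notation) → 8 (decimal)
40 ÷ 8 = 5
5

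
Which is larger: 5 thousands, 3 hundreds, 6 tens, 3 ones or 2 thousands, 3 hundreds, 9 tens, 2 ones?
Convert 5 thousands, 3 hundreds, 6 tens, 3 ones (place-value notation) → 5×1000 + 3×100 + 6×10 + 3 = 5363 (decimal)
Convert 2 thousands, 3 hundreds, 9 tens, 2 ones (place-value notation) → 2×1000 + 3×100 + 9×10 + 2 = 2392 (decimal)
Compare 5363 vs 2392: larger = 5363
5363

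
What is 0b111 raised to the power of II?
Convert 0b111 (binary) → 4 + 2 + 1 = 7 (decimal)
Convert II (Roman numeral) → 1 + 1 = 2 (decimal)
Compute 7 ^ 2 = 49
49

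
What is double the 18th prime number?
The 18th prime number = 61
Compute 61 × 2 = 122
122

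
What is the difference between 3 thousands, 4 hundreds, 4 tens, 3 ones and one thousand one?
Convert 3 thousands, 4 hundreds, 4 tens, 3 ones (place-value notation) → 3×1000 + 4×100 + 4×10 + 3 = 3443 (decimal)
Convert one thousand one (English words) → 1×1000 + 1 = 1001 (decimal)
Difference: |3443 - 1001| = 2442
2442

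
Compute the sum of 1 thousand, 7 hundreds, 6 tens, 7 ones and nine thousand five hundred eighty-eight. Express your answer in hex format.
Convert 1 thousand, 7 hundreds, 6 tens, 7 ones (place-value notation) → 1×1000 + 7×100 + 6×10 + 7 = 1767 (decimal)
Convert nine thousand five hundred eighty-eight (English words) → 9×1000 + 5×100 + 88 = 9588 (decimal)
Compute 1767 + 9588 = 11355
Convert 11355 (decimal) → 11355 = 2×4096 + 12×256 + 5×16 + 11 → 0x2C5B (hexadecimal)
0x2C5B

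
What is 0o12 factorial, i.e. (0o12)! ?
Convert 0o12 (octal) → 1×8 + 2 = 10 (decimal)
Compute 10! = 3628800
3628800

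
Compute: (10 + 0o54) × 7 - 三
Convert 0o54 (octal) → 5×8 + 4 = 44 (decimal)
Convert 三 (Chinese numeral) → 3 (decimal)
Expression in decimal: (10 + 44) × 7 - 3
Parentheses first: 10 + 44 = 54
Multiply: 54 × 7 = 378
Subtract: 378 - 3 = 375
375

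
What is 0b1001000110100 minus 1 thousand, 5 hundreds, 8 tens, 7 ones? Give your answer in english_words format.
Convert 0b1001000110100 (binary) → 4096 + 512 + 32 + 16 + 4 = 4660 (decimal)
Convert 1 thousand, 5 hundreds, 8 tens, 7 ones (place-value notation) → 1×1000 + 5×100 + 8×10 + 7 = 1587 (decimal)
Compute 4660 - 1587 = 3073
Convert 3073 (decimal) → 3073 = 3×1000 + 73 → three thousand seventy-three (English words)
three thousand seventy-three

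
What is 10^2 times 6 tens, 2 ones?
Convert 10^2 (power) → 100 (decimal)
Convert 6 tens, 2 ones (place-value notation) → 6×10 + 2 = 62 (decimal)
Compute 100 × 62 = 6200
6200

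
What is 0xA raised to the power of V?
Convert 0xA (hexadecimal) → 10 (decimal)
Convert V (Roman numeral) → 5 (decimal)
Compute 10 ^ 5 = 100000
100000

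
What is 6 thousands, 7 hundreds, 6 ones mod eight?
Convert 6 thousands, 7 hundreds, 6 ones (place-value notation) → 6×1000 + 7×100 + 6 = 6706 (decimal)
Convert eight (English words) → 8 (decimal)
Compute 6706 mod 8 = 2
2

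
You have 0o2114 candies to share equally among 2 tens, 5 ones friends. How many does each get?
Convert 0o2114 (octal) → 2×512 + 1×64 + 1×8 + 4 = 1100 (decimal)
Convert 2 tens, 5 ones (place-value notation) → 2×10 + 5 = 25 (decimal)
Compute 1100 ÷ 25 = 44
44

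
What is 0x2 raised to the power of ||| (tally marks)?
Convert 0x2 (hexadecimal) → 2 (decimal)
Convert ||| (tally marks) → 3 (decimal)
Compute 2 ^ 3 = 8
8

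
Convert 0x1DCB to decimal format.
Convert 0x1DCB (hexadecimal) → 1×4096 + 13×256 + 12×16 + 11 = 7627 (decimal)
7627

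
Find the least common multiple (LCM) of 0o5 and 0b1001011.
Convert 0o5 (octal) → 5 (decimal)
Convert 0b1001011 (binary) → 64 + 8 + 2 + 1 = 75 (decimal)
Compute lcm(5, 75) = 75
75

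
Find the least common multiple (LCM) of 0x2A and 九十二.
Convert 0x2A (hexadecimal) → 2×16 + 10 = 42 (decimal)
Convert 九十二 (Chinese numeral) → 9×10 + 2 = 92 (decimal)
Compute lcm(42, 92) = 1932
1932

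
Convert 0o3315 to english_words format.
Convert 0o3315 (octal) → 3×512 + 3×64 + 1×8 + 5 = 1741 (decimal)
Convert 1741 (decimal) → 1741 = 1×1000 + 7×100 + 41 → one thousand seven hundred forty-one (English words)
one thousand seven hundred forty-one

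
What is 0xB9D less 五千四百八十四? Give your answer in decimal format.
Convert 0xB9D (hexadecimal) → 11×256 + 9×16 + 13 = 2973 (decimal)
Convert 五千四百八十四 (Chinese numeral) → 5×1000 + 4×100 + 8×10 + 4 = 5484 (decimal)
Compute 2973 - 5484 = -2511
-2511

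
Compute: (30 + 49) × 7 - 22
Parentheses first: 30 + 49 = 79
Multiply: 79 × 7 = 553
Subtract: 553 - 22 = 531
531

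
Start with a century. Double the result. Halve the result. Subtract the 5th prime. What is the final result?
Convert a century (colloquial) → 100 (decimal)
Start: 100
100 × 2 = 200
200 ÷ 2 = 100
Convert the 5th prime (prime index) → 11 (decimal)
100 - 11 = 89
89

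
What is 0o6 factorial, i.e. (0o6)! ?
Convert 0o6 (octal) → 6 (decimal)
Compute 6! = 720
720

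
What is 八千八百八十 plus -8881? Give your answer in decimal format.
Convert 八千八百八十 (Chinese numeral) → 8×1000 + 8×100 + 8×10 = 8880 (decimal)
Compute 8880 + -8881 = -1
-1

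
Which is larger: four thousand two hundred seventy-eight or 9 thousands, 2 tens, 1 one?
Convert four thousand two hundred seventy-eight (English words) → 4×1000 + 2×100 + 78 = 4278 (decimal)
Convert 9 thousands, 2 tens, 1 one (place-value notation) → 9×1000 + 2×10 + 1 = 9021 (decimal)
Compare 4278 vs 9021: larger = 9021
9021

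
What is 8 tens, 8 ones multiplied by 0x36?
Convert 8 tens, 8 ones (place-value notation) → 8×10 + 8 = 88 (decimal)
Convert 0x36 (hexadecimal) → 3×16 + 6 = 54 (decimal)
Compute 88 × 54 = 4752
4752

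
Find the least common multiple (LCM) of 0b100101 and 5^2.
Convert 0b100101 (binary) → 32 + 4 + 1 = 37 (decimal)
Convert 5^2 (power) → 25 (decimal)
Compute lcm(37, 25) = 925
925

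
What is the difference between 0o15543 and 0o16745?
Convert 0o15543 (octal) → 1×4096 + 5×512 + 5×64 + 4×8 + 3 = 7011 (decimal)
Convert 0o16745 (octal) → 1×4096 + 6×512 + 7×64 + 4×8 + 5 = 7653 (decimal)
Difference: |7011 - 7653| = 642
642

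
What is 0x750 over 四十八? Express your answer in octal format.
Convert 0x750 (hexadecimal) → 7×256 + 5×16 = 1872 (decimal)
Convert 四十八 (Chinese numeral) → 4×10 + 8 = 48 (decimal)
Compute 1872 ÷ 48 = 39
Convert 39 (decimal) → 39 = 4×8 + 7 → 0o47 (octal)
0o47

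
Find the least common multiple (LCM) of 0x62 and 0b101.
Convert 0x62 (hexadecimal) → 6×16 + 2 = 98 (decimal)
Convert 0b101 (binary) → 4 + 1 = 5 (decimal)
Compute lcm(98, 5) = 490
490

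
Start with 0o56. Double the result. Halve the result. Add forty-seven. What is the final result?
Convert 0o56 (octal) → 5×8 + 6 = 46 (decimal)
Start: 46
46 × 2 = 92
92 ÷ 2 = 46
Convert forty-seven (English words) → 47 (decimal)
46 + 47 = 93
93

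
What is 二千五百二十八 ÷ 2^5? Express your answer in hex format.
Convert 二千五百二十八 (Chinese numeral) → 2×1000 + 5×100 + 2×10 + 8 = 2528 (decimal)
Convert 2^5 (power) → 32 (decimal)
Compute 2528 ÷ 32 = 79
Convert 79 (decimal) → 79 = 4×16 + 15 → 0x4F (hexadecimal)
0x4F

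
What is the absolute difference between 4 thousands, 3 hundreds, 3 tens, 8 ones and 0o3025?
Convert 4 thousands, 3 hundreds, 3 tens, 8 ones (place-value notation) → 4×1000 + 3×100 + 3×10 + 8 = 4338 (decimal)
Convert 0o3025 (octal) → 3×512 + 2×8 + 5 = 1557 (decimal)
Compute |4338 - 1557| = 2781
2781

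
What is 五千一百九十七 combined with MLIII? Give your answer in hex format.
Convert 五千一百九十七 (Chinese numeral) → 5×1000 + 1×100 + 9×10 + 7 = 5197 (decimal)
Convert MLIII (Roman numeral) → 1000 + 50 + 1 + 1 + 1 = 1053 (decimal)
Compute 5197 + 1053 = 6250
Convert 6250 (decimal) → 6250 = 1×4096 + 8×256 + 6×16 + 10 → 0x186A (hexadecimal)
0x186A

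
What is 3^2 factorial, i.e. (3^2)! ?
Convert 3^2 (power) → 9 (decimal)
Compute 9! = 362880
362880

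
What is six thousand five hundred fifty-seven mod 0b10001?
Convert six thousand five hundred fifty-seven (English words) → 6×1000 + 5×100 + 57 = 6557 (decimal)
Convert 0b10001 (binary) → 16 + 1 = 17 (decimal)
Compute 6557 mod 17 = 12
12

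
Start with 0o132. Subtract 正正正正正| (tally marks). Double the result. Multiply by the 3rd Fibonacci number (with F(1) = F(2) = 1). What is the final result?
Convert 0o132 (octal) → 1×64 + 3×8 + 2 = 90 (decimal)
Start: 90
Convert 正正正正正| (tally marks) → 5 + 5 + 5 + 5 + 5 + 1 = 26 (decimal)
90 - 26 = 64
64 × 2 = 128
Convert the 3rd Fibonacci number (with F(1) = F(2) = 1) (Fibonacci index) → 1, 1, 2 → 2 (decimal)
128 × 2 = 256
256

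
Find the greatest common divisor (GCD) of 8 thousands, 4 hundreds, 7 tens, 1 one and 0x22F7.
Convert 8 thousands, 4 hundreds, 7 tens, 1 one (place-value notation) → 8×1000 + 4×100 + 7×10 + 1 = 8471 (decimal)
Convert 0x22F7 (hexadecimal) → 2×4096 + 2×256 + 15×16 + 7 = 8951 (decimal)
Compute gcd(8471, 8951) = 1
1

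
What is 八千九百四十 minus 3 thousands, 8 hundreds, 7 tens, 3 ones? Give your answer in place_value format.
Convert 八千九百四十 (Chinese numeral) → 8×1000 + 9×100 + 4×10 = 8940 (decimal)
Convert 3 thousands, 8 hundreds, 7 tens, 3 ones (place-value notation) → 3×1000 + 8×100 + 7×10 + 3 = 3873 (decimal)
Compute 8940 - 3873 = 5067
Convert 5067 (decimal) → 5067 = 5×1000 + 6×10 + 7 → 5 thousands, 6 tens, 7 ones (place-value notation)
5 thousands, 6 tens, 7 ones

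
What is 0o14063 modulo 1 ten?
Convert 0o14063 (octal) → 1×4096 + 4×512 + 6×8 + 3 = 6195 (decimal)
Convert 1 ten (place-value notation) → 1×10 = 10 (decimal)
Compute 6195 mod 10 = 5
5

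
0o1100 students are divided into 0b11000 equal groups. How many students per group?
Convert 0o1100 (octal) → 1×512 + 1×64 = 576 (decimal)
Convert 0b11000 (binary) → 16 + 8 = 24 (decimal)
Compute 576 ÷ 24 = 24
24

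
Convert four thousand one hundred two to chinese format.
Convert four thousand one hundred two (English words) → 4×1000 + 1×100 + 2 = 4102 (decimal)
Convert 4102 (decimal) → 4102 = 4×1000 + 1×100 + 2 → 四千一百零二 (Chinese numeral)
四千一百零二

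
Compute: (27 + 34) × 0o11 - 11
Convert 0o11 (octal) → 1×8 + 1 = 9 (decimal)
Expression in decimal: (27 + 34) × 9 - 11
Parentheses first: 27 + 34 = 61
Multiply: 61 × 9 = 549
Subtract: 549 - 11 = 538
538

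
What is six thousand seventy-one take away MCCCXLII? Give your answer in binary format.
Convert six thousand seventy-one (English words) → 6×1000 + 71 = 6071 (decimal)
Convert MCCCXLII (Roman numeral) → 1000 + 100 + 100 + 100 + 40 + 1 + 1 = 1342 (decimal)
Compute 6071 - 1342 = 4729
Convert 4729 (decimal) → 4729 = 4096 + 512 + 64 + 32 + 16 + 8 + 1 → 0b1001001111001 (binary)
0b1001001111001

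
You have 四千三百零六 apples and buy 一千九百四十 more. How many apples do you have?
Convert 四千三百零六 (Chinese numeral) → 4×1000 + 3×100 + 6 = 4306 (decimal)
Convert 一千九百四十 (Chinese numeral) → 1×1000 + 9×100 + 4×10 = 1940 (decimal)
Compute 4306 + 1940 = 6246
6246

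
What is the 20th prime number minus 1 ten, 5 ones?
The 20th prime number = 71
Convert 1 ten, 5 ones (place-value notation) → 1×10 + 5 = 15 (decimal)
Compute 71 - 15 = 56
56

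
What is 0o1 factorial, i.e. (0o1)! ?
Convert 0o1 (octal) → 1 (decimal)
Compute 1! = 1
1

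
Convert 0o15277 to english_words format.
Convert 0o15277 (octal) → 1×4096 + 5×512 + 2×64 + 7×8 + 7 = 6847 (decimal)
Convert 6847 (decimal) → 6847 = 6×1000 + 8×100 + 47 → six thousand eight hundred forty-seven (English words)
six thousand eight hundred forty-seven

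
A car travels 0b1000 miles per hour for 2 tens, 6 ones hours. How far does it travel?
Convert 0b1000 (binary) → 8 (decimal)
Convert 2 tens, 6 ones (place-value notation) → 2×10 + 6 = 26 (decimal)
Compute 8 × 26 = 208
208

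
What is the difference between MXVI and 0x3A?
Convert MXVI (Roman numeral) → 1000 + 10 + 5 + 1 = 1016 (decimal)
Convert 0x3A (hexadecimal) → 3×16 + 10 = 58 (decimal)
Difference: |1016 - 58| = 958
958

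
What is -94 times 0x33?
Convert 0x33 (hexadecimal) → 3×16 + 3 = 51 (decimal)
Compute -94 × 51 = -4794
-4794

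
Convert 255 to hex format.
Convert 255 (decimal) → 255 = 15×16 + 15 → 0xFF (hexadecimal)
0xFF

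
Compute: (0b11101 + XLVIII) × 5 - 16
Convert 0b11101 (binary) → 16 + 8 + 4 + 1 = 29 (decimal)
Convert XLVIII (Roman numeral) → 40 + 5 + 1 + 1 + 1 = 48 (decimal)
Expression in decimal: (29 + 48) × 5 - 16
Parentheses first: 29 + 48 = 77
Multiply: 77 × 5 = 385
Subtract: 385 - 16 = 369
369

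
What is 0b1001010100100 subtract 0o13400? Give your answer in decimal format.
Convert 0b1001010100100 (binary) → 4096 + 512 + 128 + 32 + 4 = 4772 (decimal)
Convert 0o13400 (octal) → 1×4096 + 3×512 + 4×64 = 5888 (decimal)
Compute 4772 - 5888 = -1116
-1116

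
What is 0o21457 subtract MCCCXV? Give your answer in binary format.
Convert 0o21457 (octal) → 2×4096 + 1×512 + 4×64 + 5×8 + 7 = 9007 (decimal)
Convert MCCCXV (Roman numeral) → 1000 + 100 + 100 + 100 + 10 + 5 = 1315 (decimal)
Compute 9007 - 1315 = 7692
Convert 7692 (decimal) → 7692 = 4096 + 2048 + 1024 + 512 + 8 + 4 → 0b1111000001100 (binary)
0b1111000001100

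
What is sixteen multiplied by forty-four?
Convert sixteen (English words) → 16 (decimal)
Convert forty-four (English words) → 44 (decimal)
Compute 16 × 44 = 704
704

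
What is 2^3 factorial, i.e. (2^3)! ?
Convert 2^3 (power) → 8 (decimal)
Compute 8! = 40320
40320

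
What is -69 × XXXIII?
Convert XXXIII (Roman numeral) → 10 + 10 + 10 + 1 + 1 + 1 = 33 (decimal)
Compute -69 × 33 = -2277
-2277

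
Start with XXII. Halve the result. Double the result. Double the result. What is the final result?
Convert XXII (Roman numeral) → 10 + 10 + 1 + 1 = 22 (decimal)
Start: 22
22 ÷ 2 = 11
11 × 2 = 22
22 × 2 = 44
44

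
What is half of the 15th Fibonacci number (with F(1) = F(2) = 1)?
The 15th Fibonacci number (with F(1) = F(2) = 1): 1, 1, 2, 3, 5, 8, 13, 21, 34, 55, 89, 144, 233, 377, 610 → 610
Compute 610 ÷ 2 = 305
305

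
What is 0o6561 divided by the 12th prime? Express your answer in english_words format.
Convert 0o6561 (octal) → 6×512 + 5×64 + 6×8 + 1 = 3441 (decimal)
Convert the 12th prime (prime index) → 37 (decimal)
Compute 3441 ÷ 37 = 93
Convert 93 (decimal) → ninety-three (English words)
ninety-three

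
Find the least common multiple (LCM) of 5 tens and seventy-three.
Convert 5 tens (place-value notation) → 5×10 = 50 (decimal)
Convert seventy-three (English words) → 73 (decimal)
Compute lcm(50, 73) = 3650
3650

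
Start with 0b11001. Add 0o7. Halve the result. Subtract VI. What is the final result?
Convert 0b11001 (binary) → 16 + 8 + 1 = 25 (decimal)
Start: 25
Convert 0o7 (octal) → 7 (decimal)
25 + 7 = 32
32 ÷ 2 = 16
Convert VI (Roman numeral) → 5 + 1 = 6 (decimal)
16 - 6 = 10
10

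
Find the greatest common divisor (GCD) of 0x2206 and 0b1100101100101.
Convert 0x2206 (hexadecimal) → 2×4096 + 2×256 + 6 = 8710 (decimal)
Convert 0b1100101100101 (binary) → 4096 + 2048 + 256 + 64 + 32 + 4 + 1 = 6501 (decimal)
Compute gcd(8710, 6501) = 1
1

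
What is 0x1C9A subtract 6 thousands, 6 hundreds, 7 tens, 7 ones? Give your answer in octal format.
Convert 0x1C9A (hexadecimal) → 1×4096 + 12×256 + 9×16 + 10 = 7322 (decimal)
Convert 6 thousands, 6 hundreds, 7 tens, 7 ones (place-value notation) → 6×1000 + 6×100 + 7×10 + 7 = 6677 (decimal)
Compute 7322 - 6677 = 645
Convert 645 (decimal) → 645 = 1×512 + 2×64 + 5 → 0o1205 (octal)
0o1205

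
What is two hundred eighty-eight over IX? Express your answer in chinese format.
Convert two hundred eighty-eight (English words) → 2×100 + 88 = 288 (decimal)
Convert IX (Roman numeral) → 9 (decimal)
Compute 288 ÷ 9 = 32
Convert 32 (decimal) → 32 = 3×10 + 2 → 三十二 (Chinese numeral)
三十二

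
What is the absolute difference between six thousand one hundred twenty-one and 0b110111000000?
Convert six thousand one hundred twenty-one (English words) → 6×1000 + 1×100 + 21 = 6121 (decimal)
Convert 0b110111000000 (binary) → 2048 + 1024 + 256 + 128 + 64 = 3520 (decimal)
Compute |6121 - 3520| = 2601
2601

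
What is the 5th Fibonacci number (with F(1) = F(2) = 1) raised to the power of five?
Convert the 5th Fibonacci number (with F(1) = F(2) = 1) (Fibonacci index) → 1, 1, 2, 3, 5 → 5 (decimal)
Convert five (English words) → 5 (decimal)
Compute 5 ^ 5 = 3125
3125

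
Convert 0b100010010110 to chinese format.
Convert 0b100010010110 (binary) → 2048 + 128 + 16 + 4 + 2 = 2198 (decimal)
Convert 2198 (decimal) → 2198 = 2×1000 + 1×100 + 9×10 + 8 → 二千一百九十八 (Chinese numeral)
二千一百九十八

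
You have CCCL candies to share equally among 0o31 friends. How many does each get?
Convert CCCL (Roman numeral) → 100 + 100 + 100 + 50 = 350 (decimal)
Convert 0o31 (octal) → 3×8 + 1 = 25 (decimal)
Compute 350 ÷ 25 = 14
14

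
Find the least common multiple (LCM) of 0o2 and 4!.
Convert 0o2 (octal) → 2 (decimal)
Convert 4! (factorial) → 24 (decimal)
Compute lcm(2, 24) = 24
24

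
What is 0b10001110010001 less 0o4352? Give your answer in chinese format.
Convert 0b10001110010001 (binary) → 8192 + 512 + 256 + 128 + 16 + 1 = 9105 (decimal)
Convert 0o4352 (octal) → 4×512 + 3×64 + 5×8 + 2 = 2282 (decimal)
Compute 9105 - 2282 = 6823
Convert 6823 (decimal) → 6823 = 6×1000 + 8×100 + 2×10 + 3 → 六千八百二十三 (Chinese numeral)
六千八百二十三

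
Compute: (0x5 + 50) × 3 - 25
Convert 0x5 (hexadecimal) → 5 (decimal)
Expression in decimal: (5 + 50) × 3 - 25
Parentheses first: 5 + 50 = 55
Multiply: 55 × 3 = 165
Subtract: 165 - 25 = 140
140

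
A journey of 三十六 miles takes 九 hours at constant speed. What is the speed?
Convert 三十六 (Chinese numeral) → 3×10 + 6 = 36 (decimal)
Convert 九 (Chinese numeral) → 9 (decimal)
Compute 36 ÷ 9 = 4
4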